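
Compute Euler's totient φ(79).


Factor n: 79 = 79
φ(n) = n · ∏(1 - 1/p) over distinct primes p | n
φ(79) = 79 · (1 - 1/79) = 78

φ(79) = 78


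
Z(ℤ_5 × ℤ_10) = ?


Z(G) = {g ∈ G | gx = xg for all x ∈ G}
Direct product of abelian groups is abelian, so Z(G) = G

Z(ℤ_5 × ℤ_10) = ℤ_5 × ℤ_10


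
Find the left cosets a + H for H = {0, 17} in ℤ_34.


H = {0, 17}, |H| = 2
Number of cosets = |G|/|H| = 34/2 = 17
0 + H = {0, 17}
1 + H = {1, 18}
2 + H = {2, 19}
3 + H = {3, 20}
4 + H = {4, 21}
5 + H = {5, 22}
6 + H = {6, 23}
7 + H = {7, 24}
8 + H = {8, 25}
9 + H = {9, 26}
10 + H = {10, 27}
11 + H = {11, 28}
12 + H = {12, 29}
13 + H = {13, 30}
14 + H = {14, 31}
15 + H = {15, 32}
16 + H = {16, 33}

Cosets: 0+H={0,17}; 1+H={1,18}; 2+H={2,19}; 3+H={3,20}; 4+H={4,21}; 5+H={5,22}; 6+H={6,23}; 7+H={7,24}; 8+H={8,25}; 9+H={9,26}; 10+H={10,27}; 11+H={11,28}; 12+H={12,29}; 13+H={13,30}; 14+H={14,31}; 15+H={15,32}; 16+H={16,33}


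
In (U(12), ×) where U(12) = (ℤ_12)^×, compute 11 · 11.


Operation: multiplication mod 12
11 · 11 = (a × b) mod 12 with a = 11, b = 11

11 · 11 = 1


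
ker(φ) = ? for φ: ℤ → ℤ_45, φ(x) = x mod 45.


Kernel = preimage of identity
ker(φ) = {x ∈ ℤ : x ≡ 0 (mod 45)} = 45ℤ = {0, ±45, ±90, ...}

ker(φ) = 45ℤ


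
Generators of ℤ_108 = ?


g generates ℤ_n iff gcd(g,n) = 1
Prime factors of 108: 2, 3
Generators are g ∈ {1,...,107} not divisible by any of these primes.
Generators: {1, 5, 7, 11, 13, 17, 19, 23, 25, 29, 31, 35, 37, 41, 43, 47, 49, 53, 55, 59, 61, 65, 67, 71, 73, 77, 79, 83, 85, 89, 91, 95, 97, 101, 103, 107}
Number of generators = φ(108) = 36

Generators of ℤ_108 = {1, 5, 7, 11, 13, 17, 19, 23, 25, 29, 31, 35, 37, 41, 43, 47, 49, 53, 55, 59, 61, 65, 67, 71, 73, 77, 79, 83, 85, 89, 91, 95, 97, 101, 103, 107}


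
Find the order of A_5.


|A_n| = n!/2 (even permutations)
|A_5| = 5!/2 = 120/2 = 60

|A_5| = 60


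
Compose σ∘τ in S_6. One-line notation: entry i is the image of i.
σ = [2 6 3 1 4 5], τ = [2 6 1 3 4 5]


σ∘τ: apply τ first, then σ
1 →τ 2 →σ 6
2 →τ 6 →σ 5
3 →τ 1 →σ 2
4 →τ 3 →σ 3
5 →τ 4 →σ 1
6 →τ 5 →σ 4

σ∘τ = [6 5 2 3 1 4]


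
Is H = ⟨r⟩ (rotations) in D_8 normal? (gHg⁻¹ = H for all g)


H = ⟨r⟩ (rotations) in D_8
The rotation subgroup ⟨r⟩ has index 2 in D_8, so it is normal

Yes, normal subgroup


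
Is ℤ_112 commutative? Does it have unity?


ℤ_112 is a commutative ring with unity 1; 112 = 2×56 is composite, so 2·56 ≡ 0 gives zero divisors (not an integral domain)
Commutative: Yes
Integral domain: No
Has unity: Yes

ℤ_112: Commutative=Yes, Unity=Yes


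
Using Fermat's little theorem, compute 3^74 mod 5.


Fermat's little theorem: if p is prime and gcd(a,p)=1, then a^(p-1) ≡ 1 (mod p)
p = 5 is prime, gcd(3,5) = 1
Reduce exponent: 74 mod 4 = 2
So 3^74 ≡ 3^2 (mod 5)
3^2 mod 5 = 4

3^74 ≡ 4 (mod 5)


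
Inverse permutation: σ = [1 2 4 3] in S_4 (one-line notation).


To find σ⁻¹, swap domain and range:
σ(1) = 1 → σ⁻¹(1) = 1
σ(2) = 2 → σ⁻¹(2) = 2
σ(3) = 4 → σ⁻¹(4) = 3
σ(4) = 3 → σ⁻¹(3) = 4

σ⁻¹ = [1 2 4 3]


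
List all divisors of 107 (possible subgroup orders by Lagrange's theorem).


Lagrange's theorem: |H| divides |G|
|G| = 107
Divisors of 107: 1, 107

Possible subgroup orders: {1, 107}


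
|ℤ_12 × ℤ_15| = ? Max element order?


|ℤ_12 × ℤ_15| = 12 × 15 = 180
Max element order = lcm(12,15) = 60
Cyclic? No (gcd=3)

|ℤ_12×ℤ_15| = 180, max element order = 60


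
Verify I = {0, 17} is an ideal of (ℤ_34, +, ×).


Check ideal conditions for I = {0, 17} in ℤ_34:
(1) I is an additive subgroup? Yes
(2) For r ∈ ℤ_34 and a ∈ I: r·a ∈ I? Yes

Yes, I is an ideal of ℤ_34


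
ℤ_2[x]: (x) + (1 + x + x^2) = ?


Add coefficients mod 2:
x^0: 0 + 1 = 1 (mod 2)
x^1: 1 + 1 = 0 (mod 2)
x^2: 0 + 1 = 1 (mod 2)
Result: 1 + x^2

f + g = 1 + x^2


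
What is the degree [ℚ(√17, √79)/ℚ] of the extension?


[ℚ(√17,√79):ℚ] = [ℚ(√17,√79):ℚ(√17)]·[ℚ(√17):ℚ] = 2·2 = 4

[ℚ(√17, √79)/ℚ] = 4


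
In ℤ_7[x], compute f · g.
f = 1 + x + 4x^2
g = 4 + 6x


Expand and collect like terms; reduce coefficients mod 7:
x^0: 1·4 = 4 ≡ 4 (mod 7)
x^1: 1·6 + 1·4 = 10 ≡ 3 (mod 7)
x^2: 1·6 + 4·4 = 22 ≡ 1 (mod 7)
x^3: 4·6 = 24 ≡ 3 (mod 7)
Result: 4 + 3x + x^2 + 3x^3

f · g = 4 + 3x + x^2 + 3x^3


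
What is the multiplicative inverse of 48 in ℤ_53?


Use the extended Euclidean algorithm to write 1 = 48·s + 53·t; then s mod 53 is the inverse.
Euclidean algorithm:
  48 = 0·53 + 48
  53 = 1·48 + 5
  48 = 9·5 + 3
  5 = 1·3 + 2
  3 = 1·2 + 1
  2 = 2·1 + 0
gcd(48,53) = 1
Back-substitution gives: 48·(21) + 53·(-19) = 1
So 48⁻¹ ≡ 21 ≡ 21 (mod 53)
Check: 48 × 21 = 1008 ≡ 1 (mod 53) ✓

48⁻¹ ≡ 21 (mod 53)


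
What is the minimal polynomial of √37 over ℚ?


√37 satisfies x² - 37 = 0, irreducible over ℚ since 37 is squarefree

Minimal polynomial: x² - 37


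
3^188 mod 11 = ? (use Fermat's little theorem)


Fermat's little theorem: if p is prime and gcd(a,p)=1, then a^(p-1) ≡ 1 (mod p)
p = 11 is prime, gcd(3,11) = 1
Reduce exponent: 188 mod 10 = 8
So 3^188 ≡ 3^8 (mod 11)
3^8 mod 11 = 5

3^188 ≡ 5 (mod 11)


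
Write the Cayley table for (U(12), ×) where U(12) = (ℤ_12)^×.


Elements: {1, 5, 7, 11}
Operation: multiplication mod 12
Entry (a, b) = (a × b) mod 12

Cayley table:
   |  1 |  5 |  7 | 11
 1 |  1 |  5 |  7 | 11
 5 |  5 |  1 | 11 |  7
 7 |  7 | 11 |  1 |  5
11 | 11 |  7 |  5 |  1


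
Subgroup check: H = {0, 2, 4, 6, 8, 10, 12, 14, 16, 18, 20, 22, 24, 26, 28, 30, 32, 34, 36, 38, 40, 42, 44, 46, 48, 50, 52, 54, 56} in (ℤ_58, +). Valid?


Subgroup test for H = {0, 2, 4, 6, 8, 10, 12, 14, 16, 18, 20, 22, 24, 26, 28, 30, 32, 34, 36, 38, 40, 42, 44, 46, 48, 50, 52, 54, 56} in (ℤ_58, +):
(1) 0 ∈ H? Yes
(2) Closure: for all a,b ∈ H, (a+b) mod 58 ∈ H? Yes
(3) Inverses: for all a ∈ H, -a mod 58 ∈ H? Yes

Yes, H is a subgroup of ℤ_58


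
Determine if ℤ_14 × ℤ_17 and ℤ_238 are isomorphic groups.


Comparing ℤ_14 × ℤ_17 and ℤ_238:
gcd(14,17) = 1, so ℤ_14 × ℤ_17 ≅ ℤ_238 (CRT)

Yes, ℤ_14 × ℤ_17 ≅ ℤ_238


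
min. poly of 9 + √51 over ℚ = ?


Let α = 9 + √51. Then α - 9 = √51, so (α - 9)² = 51, giving α² - 18α + 30 = 0. Degree 2 and α ∉ ℚ, so this is the minimal polynomial.

Minimal polynomial: x² - 18x + 30


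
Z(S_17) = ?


Z(G) = {g ∈ G | gx = xg for all x ∈ G}
S_n is non-abelian for n ≥ 3; Z(S_17) is trivial

Z(S_17) = {e}


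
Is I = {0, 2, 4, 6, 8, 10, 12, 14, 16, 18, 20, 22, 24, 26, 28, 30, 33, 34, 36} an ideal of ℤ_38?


Check ideal conditions for I = {0, 2, 4, 6, 8, 10, 12, 14, 16, 18, 20, 22, 24, 26, 28, 30, 33, 34, 36} in ℤ_38:
(1) I is an additive subgroup? No
(2) For r ∈ ℤ_38 and a ∈ I: r·a ∈ I? No  [counterexample: r=2, a=16, r·a mod 38 = 32 ∉ I]

No, I is not an ideal of ℤ_38


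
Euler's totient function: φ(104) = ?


Factor n: 104 = 2^3 × 13
φ(n) = n · ∏(1 - 1/p) over distinct primes p | n
φ(104) = 104 · (1 - 1/2) · (1 - 1/13) = 48

φ(104) = 48


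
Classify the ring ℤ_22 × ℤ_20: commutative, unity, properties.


Direct product ring; commutative with unity (1,1); but (1,0)·(0,1) = (0,0) gives zero divisors, so not an integral domain
Commutative: Yes
Integral domain: No
Has unity: Yes

ℤ_22 × ℤ_20: Commutative=Yes, Unity=Yes


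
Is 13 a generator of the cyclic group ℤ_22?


g generates ℤ_n iff gcd(g, n) = 1
gcd(13, 22) = 1
Since gcd = 1, 13 is a generator.

Yes, 13 generates ℤ_22


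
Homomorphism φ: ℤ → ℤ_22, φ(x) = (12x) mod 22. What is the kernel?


Kernel = preimage of identity
ker(φ) = {x ∈ ℤ : 12x ≡ 0 (mod 22)}. gcd(12,22) = 2, so 12x ≡ 0 (mod 22) ⟺ x ≡ 0 (mod 22/2 = 11). Hence ker(φ) = 11ℤ

ker(φ) = 11ℤ


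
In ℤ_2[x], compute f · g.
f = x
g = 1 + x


Expand and collect like terms; reduce coefficients mod 2:
x^0: 0·1 = 0 ≡ 0 (mod 2)
x^1: 0·1 + 1·1 = 1 ≡ 1 (mod 2)
x^2: 1·1 = 1 ≡ 1 (mod 2)
Result: x + x^2

f · g = x + x^2


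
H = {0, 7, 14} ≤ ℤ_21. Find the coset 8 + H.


8 + H = {8 + h (mod 21) : h ∈ H}
8+0=8, 8+7=15, 8+14=1
8 + H = {1, 8, 15} = 1 + H

8 + H = {1, 8, 15}


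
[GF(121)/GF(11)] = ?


GF(121) = GF(11^2), so the extension degree is 2

[GF(121)/GF(11)] = 2


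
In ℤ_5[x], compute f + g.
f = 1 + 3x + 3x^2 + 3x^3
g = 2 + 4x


Add coefficients mod 5:
x^0: 1 + 2 = 3 (mod 5)
x^1: 3 + 4 = 2 (mod 5)
x^2: 3 + 0 = 3 (mod 5)
x^3: 3 + 0 = 3 (mod 5)
Result: 3 + 2x + 3x^2 + 3x^3

f + g = 3 + 2x + 3x^2 + 3x^3


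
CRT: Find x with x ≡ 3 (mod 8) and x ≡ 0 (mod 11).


m₁ = 8, m₂ = 11, gcd = 1, so CRT applies. M = m₁·m₂ = 88
Let M₁ = M/m₁ = 11, M₂ = M/m₂ = 8
Find y₁ ≡ M₁⁻¹ (mod m₁): 11⁻¹ ≡ 3 (mod 8)
Find y₂ ≡ M₂⁻¹ (mod m₂): 8⁻¹ ≡ 7 (mod 11)
x = a₁·M₁·y₁ + a₂·M₂·y₂ = 3·11·3 + 0·8·7 = 99
Reduce mod 88: x ≡ 11
Check: 11 mod 8 = 3 ✓, 11 mod 11 = 0 ✓

x ≡ 11 (mod 88)


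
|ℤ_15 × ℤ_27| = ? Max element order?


|ℤ_15 × ℤ_27| = 15 × 27 = 405
Max element order = lcm(15,27) = 135
Cyclic? No (gcd=3)

|ℤ_15×ℤ_27| = 405, max element order = 135


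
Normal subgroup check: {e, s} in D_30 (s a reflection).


H = {e, s} in D_30 (s a reflection)
r·s·r⁻¹ = sr⁻² ≠ s for n ≥ 3, so {e, s} is not closed under conjugation

No, not a normal subgroup


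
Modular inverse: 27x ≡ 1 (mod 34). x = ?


Use the extended Euclidean algorithm to write 1 = 27·s + 34·t; then s mod 34 is the inverse.
Euclidean algorithm:
  27 = 0·34 + 27
  34 = 1·27 + 7
  27 = 3·7 + 6
  7 = 1·6 + 1
  6 = 6·1 + 0
gcd(27,34) = 1
Back-substitution gives: 27·(-5) + 34·(4) = 1
So 27⁻¹ ≡ -5 ≡ 29 (mod 34)
Check: 27 × 29 = 783 ≡ 1 (mod 34) ✓

27⁻¹ ≡ 29 (mod 34)


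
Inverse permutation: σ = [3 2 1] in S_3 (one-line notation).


To find σ⁻¹, swap domain and range:
σ(1) = 3 → σ⁻¹(3) = 1
σ(2) = 2 → σ⁻¹(2) = 2
σ(3) = 1 → σ⁻¹(1) = 3

σ⁻¹ = [3 2 1]


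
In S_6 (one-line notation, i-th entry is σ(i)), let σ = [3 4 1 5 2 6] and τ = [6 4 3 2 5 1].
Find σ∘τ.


σ∘τ: apply τ first, then σ
1 →τ 6 →σ 6
2 →τ 4 →σ 5
3 →τ 3 →σ 1
4 →τ 2 →σ 4
5 →τ 5 →σ 2
6 →τ 1 →σ 3

σ∘τ = [6 5 1 4 2 3]


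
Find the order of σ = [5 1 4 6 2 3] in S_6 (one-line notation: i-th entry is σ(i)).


Cycle decomposition: (1 5 2) (3 4 6)
Cycle lengths: 3, 3
Order = lcm(3, 3) = 3

ord(σ) = 3


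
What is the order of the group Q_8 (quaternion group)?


Q_8 = {±1, ±i, ±j, ±k}
|Q_8| = 8

|Q_8 (quaternion group)| = 8


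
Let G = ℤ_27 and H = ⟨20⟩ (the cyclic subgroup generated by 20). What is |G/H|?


|⟨20⟩| = n / gcd(20, 27) = 27 / 1 = 27
H is normal (ℤ_27 is abelian).
|G/H| = |G| / |H| = 27 / 27 = 1

|G/H| = 1


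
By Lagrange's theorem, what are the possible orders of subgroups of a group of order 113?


Lagrange's theorem: |H| divides |G|
|G| = 113
Divisors of 113: 1, 113

Possible subgroup orders: {1, 113}


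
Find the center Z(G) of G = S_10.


Z(G) = {g ∈ G | gx = xg for all x ∈ G}
S_n is non-abelian for n ≥ 3; Z(S_10) is trivial

Z(S_10) = {e}


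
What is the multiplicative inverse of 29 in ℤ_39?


Use the extended Euclidean algorithm to write 1 = 29·s + 39·t; then s mod 39 is the inverse.
Euclidean algorithm:
  29 = 0·39 + 29
  39 = 1·29 + 10
  29 = 2·10 + 9
  10 = 1·9 + 1
  9 = 9·1 + 0
gcd(29,39) = 1
Back-substitution gives: 29·(-4) + 39·(3) = 1
So 29⁻¹ ≡ -4 ≡ 35 (mod 39)
Check: 29 × 35 = 1015 ≡ 1 (mod 39) ✓

29⁻¹ ≡ 35 (mod 39)


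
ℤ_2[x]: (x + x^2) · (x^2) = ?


Expand and collect like terms; reduce coefficients mod 2:
x^0: 0·0 = 0 ≡ 0 (mod 2)
x^1: 0·0 + 1·0 = 0 ≡ 0 (mod 2)
x^2: 0·1 + 1·0 + 1·0 = 0 ≡ 0 (mod 2)
x^3: 1·1 + 1·0 = 1 ≡ 1 (mod 2)
x^4: 1·1 = 1 ≡ 1 (mod 2)
Result: x^3 + x^4

f · g = x^3 + x^4


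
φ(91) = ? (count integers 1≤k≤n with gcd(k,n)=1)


Factor n: 91 = 7 × 13
φ(n) = n · ∏(1 - 1/p) over distinct primes p | n
φ(91) = 91 · (1 - 1/7) · (1 - 1/13) = 72

φ(91) = 72


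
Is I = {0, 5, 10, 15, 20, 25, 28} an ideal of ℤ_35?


Check ideal conditions for I = {0, 5, 10, 15, 20, 25, 28} in ℤ_35:
(1) I is an additive subgroup? No
(2) For r ∈ ℤ_35 and a ∈ I: r·a ∈ I? No  [counterexample: r=2, a=15, r·a mod 35 = 30 ∉ I]

No, I is not an ideal of ℤ_35


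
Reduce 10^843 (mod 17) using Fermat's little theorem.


Fermat's little theorem: if p is prime and gcd(a,p)=1, then a^(p-1) ≡ 1 (mod p)
p = 17 is prime, gcd(10,17) = 1
Reduce exponent: 843 mod 16 = 11
So 10^843 ≡ 10^11 (mod 17)
10^11 mod 17 = 3

10^843 ≡ 3 (mod 17)


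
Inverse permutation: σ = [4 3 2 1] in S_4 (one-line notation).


To find σ⁻¹, swap domain and range:
σ(1) = 4 → σ⁻¹(4) = 1
σ(2) = 3 → σ⁻¹(3) = 2
σ(3) = 2 → σ⁻¹(2) = 3
σ(4) = 1 → σ⁻¹(1) = 4

σ⁻¹ = [4 3 2 1]


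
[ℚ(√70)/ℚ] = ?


√70 has minimal polynomial x² - 70 (irreducible over ℚ since 70 is squarefree)

[ℚ(√70)/ℚ] = 2


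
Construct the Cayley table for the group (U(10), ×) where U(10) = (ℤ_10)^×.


Elements: {1, 3, 7, 9}
Operation: multiplication mod 10
Entry (a, b) = (a × b) mod 10

Cayley table:
  | 1 | 3 | 7 | 9
1 | 1 | 3 | 7 | 9
3 | 3 | 9 | 1 | 7
7 | 7 | 1 | 9 | 3
9 | 9 | 7 | 3 | 1


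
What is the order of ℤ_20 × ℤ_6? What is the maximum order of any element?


|ℤ_20 × ℤ_6| = 20 × 6 = 120
Max element order = lcm(20,6) = 60
Cyclic? No (gcd=2)

|ℤ_20×ℤ_6| = 120, max element order = 60


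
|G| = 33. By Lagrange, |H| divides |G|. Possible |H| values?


Lagrange's theorem: |H| divides |G|
|G| = 33
Divisors of 33: 1, 3, 11, 33

Possible subgroup orders: {1, 3, 11, 33}


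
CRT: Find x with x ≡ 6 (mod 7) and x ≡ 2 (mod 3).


m₁ = 7, m₂ = 3, gcd = 1, so CRT applies. M = m₁·m₂ = 21
Let M₁ = M/m₁ = 3, M₂ = M/m₂ = 7
Find y₁ ≡ M₁⁻¹ (mod m₁): 3⁻¹ ≡ 5 (mod 7)
Find y₂ ≡ M₂⁻¹ (mod m₂): 7⁻¹ ≡ 1 (mod 3)
x = a₁·M₁·y₁ + a₂·M₂·y₂ = 6·3·5 + 2·7·1 = 104
Reduce mod 21: x ≡ 20
Check: 20 mod 7 = 6 ✓, 20 mod 3 = 2 ✓

x ≡ 20 (mod 21)


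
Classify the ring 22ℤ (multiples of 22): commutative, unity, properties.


22ℤ is a commutative ring under +,× but has no multiplicative identity (1 ∉ 22ℤ); it has no zero divisors, but without unity it is not an integral domain
Commutative: Yes
Integral domain: No
Has unity: No

22ℤ (multiples of 22): Commutative=Yes, Unity=No


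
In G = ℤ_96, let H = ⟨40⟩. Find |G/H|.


|⟨40⟩| = n / gcd(40, 96) = 96 / 8 = 12
H is normal (ℤ_96 is abelian).
|G/H| = |G| / |H| = 96 / 12 = 8

|G/H| = 8


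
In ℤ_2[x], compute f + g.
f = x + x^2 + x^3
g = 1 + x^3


Add coefficients mod 2:
x^0: 0 + 1 = 1 (mod 2)
x^1: 1 + 0 = 1 (mod 2)
x^2: 1 + 0 = 1 (mod 2)
x^3: 1 + 1 = 0 (mod 2)
Result: 1 + x + x^2

f + g = 1 + x + x^2


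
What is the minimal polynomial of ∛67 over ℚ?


∛67 satisfies x³ - 67 = 0, irreducible over ℚ (no rational root; 67 is not a perfect cube)

Minimal polynomial: x³ - 67


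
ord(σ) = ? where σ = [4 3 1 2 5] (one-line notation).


Cycle decomposition: (1 4 2 3)
Cycle lengths: 4
Order = lcm(4) = 4

ord(σ) = 4


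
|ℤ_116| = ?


ℤ_n has n elements.

|ℤ_116| = 116


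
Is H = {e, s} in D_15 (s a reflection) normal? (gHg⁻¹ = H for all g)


H = {e, s} in D_15 (s a reflection)
r·s·r⁻¹ = sr⁻² ≠ s for n ≥ 3, so {e, s} is not closed under conjugation

No, not a normal subgroup


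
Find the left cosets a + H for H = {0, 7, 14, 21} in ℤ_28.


H = {0, 7, 14, 21}, |H| = 4
Number of cosets = |G|/|H| = 28/4 = 7
0 + H = {0, 7, 14, 21}
1 + H = {1, 8, 15, 22}
2 + H = {2, 9, 16, 23}
3 + H = {3, 10, 17, 24}
4 + H = {4, 11, 18, 25}
5 + H = {5, 12, 19, 26}
6 + H = {6, 13, 20, 27}

Cosets: 0+H={0,7,14,21}; 1+H={1,8,15,22}; 2+H={2,9,16,23}; 3+H={3,10,17,24}; 4+H={4,11,18,25}; 5+H={5,12,19,26}; 6+H={6,13,20,27}


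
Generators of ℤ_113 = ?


g generates ℤ_n iff gcd(g,n) = 1
Prime factors of 113: 113
Generators are g ∈ {1,...,112} not divisible by any of these primes.
Generators: {1, 2, 3, 4, 5, 6, 7, 8, 9, 10, 11, 12, 13, 14, 15, 16, 17, 18, 19, 20, 21, 22, 23, 24, 25, 26, 27, 28, 29, 30, 31, 32, 33, 34, 35, 36, 37, 38, 39, 40, 41, 42, 43, 44, 45, 46, 47, 48, 49, 50, 51, 52, 53, 54, 55, 56, 57, 58, 59, 60, 61, 62, 63, 64, 65, 66, 67, 68, 69, 70, 71, 72, 73, 74, 75, 76, 77, 78, 79, 80, 81, 82, 83, 84, 85, 86, 87, 88, 89, 90, 91, 92, 93, 94, 95, 96, 97, 98, 99, 100, 101, 102, 103, 104, 105, 106, 107, 108, 109, 110, 111, 112}
Number of generators = φ(113) = 112

Generators of ℤ_113 = {1, 2, 3, 4, 5, 6, 7, 8, 9, 10, 11, 12, 13, 14, 15, 16, 17, 18, 19, 20, 21, 22, 23, 24, 25, 26, 27, 28, 29, 30, 31, 32, 33, 34, 35, 36, 37, 38, 39, 40, 41, 42, 43, 44, 45, 46, 47, 48, 49, 50, 51, 52, 53, 54, 55, 56, 57, 58, 59, 60, 61, 62, 63, 64, 65, 66, 67, 68, 69, 70, 71, 72, 73, 74, 75, 76, 77, 78, 79, 80, 81, 82, 83, 84, 85, 86, 87, 88, 89, 90, 91, 92, 93, 94, 95, 96, 97, 98, 99, 100, 101, 102, 103, 104, 105, 106, 107, 108, 109, 110, 111, 112}


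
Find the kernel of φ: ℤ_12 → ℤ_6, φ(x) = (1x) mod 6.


Kernel = preimage of identity
ker(φ) = {x ∈ ℤ_12 : 1x ≡ 0 (mod 6)}. Since 6 | 12, φ is well-defined. The kernel is the cyclic subgroup ⟨6⟩ of ℤ_12 (order 2), i.e. {0, 6}

ker(φ) = {0, 6}


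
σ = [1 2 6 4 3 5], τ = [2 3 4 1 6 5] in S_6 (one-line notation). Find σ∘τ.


σ∘τ: apply τ first, then σ
1 →τ 2 →σ 2
2 →τ 3 →σ 6
3 →τ 4 →σ 4
4 →τ 1 →σ 1
5 →τ 6 →σ 5
6 →τ 5 →σ 3

σ∘τ = [2 6 4 1 5 3]


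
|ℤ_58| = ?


ℤ_n has n elements.

|ℤ_58| = 58


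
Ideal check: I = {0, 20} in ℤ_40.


Check ideal conditions for I = {0, 20} in ℤ_40:
(1) I is an additive subgroup? Yes
(2) For r ∈ ℤ_40 and a ∈ I: r·a ∈ I? Yes

Yes, I is an ideal of ℤ_40


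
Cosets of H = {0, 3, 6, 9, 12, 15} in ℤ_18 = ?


H = {0, 3, 6, 9, 12, 15}, |H| = 6
Number of cosets = |G|/|H| = 18/6 = 3
0 + H = {0, 3, 6, 9, 12, 15}
1 + H = {1, 4, 7, 10, 13, 16}
2 + H = {2, 5, 8, 11, 14, 17}

Cosets: 0+H={0,3,6,9,12,15}; 1+H={1,4,7,10,13,16}; 2+H={2,5,8,11,14,17}


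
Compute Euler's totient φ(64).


Factor n: 64 = 2^6
φ(n) = n · ∏(1 - 1/p) over distinct primes p | n
φ(64) = 64 · (1 - 1/2) = 32

φ(64) = 32


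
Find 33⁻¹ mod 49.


Use the extended Euclidean algorithm to write 1 = 33·s + 49·t; then s mod 49 is the inverse.
Euclidean algorithm:
  33 = 0·49 + 33
  49 = 1·33 + 16
  33 = 2·16 + 1
  16 = 16·1 + 0
gcd(33,49) = 1
Back-substitution gives: 33·(3) + 49·(-2) = 1
So 33⁻¹ ≡ 3 ≡ 3 (mod 49)
Check: 33 × 3 = 99 ≡ 1 (mod 49) ✓

33⁻¹ ≡ 3 (mod 49)


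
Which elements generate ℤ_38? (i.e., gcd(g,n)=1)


g generates ℤ_n iff gcd(g,n) = 1
Prime factors of 38: 2, 19
Generators are g ∈ {1,...,37} not divisible by any of these primes.
Generators: {1, 3, 5, 7, 9, 11, 13, 15, 17, 21, 23, 25, 27, 29, 31, 33, 35, 37}
Number of generators = φ(38) = 18

Generators of ℤ_38 = {1, 3, 5, 7, 9, 11, 13, 15, 17, 21, 23, 25, 27, 29, 31, 33, 35, 37}


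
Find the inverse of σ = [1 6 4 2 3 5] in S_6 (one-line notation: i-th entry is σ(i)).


To find σ⁻¹, swap domain and range:
σ(1) = 1 → σ⁻¹(1) = 1
σ(2) = 6 → σ⁻¹(6) = 2
σ(3) = 4 → σ⁻¹(4) = 3
σ(4) = 2 → σ⁻¹(2) = 4
σ(5) = 3 → σ⁻¹(3) = 5
σ(6) = 5 → σ⁻¹(5) = 6

σ⁻¹ = [1 4 5 3 6 2]


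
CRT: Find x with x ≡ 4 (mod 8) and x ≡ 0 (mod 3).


m₁ = 8, m₂ = 3, gcd = 1, so CRT applies. M = m₁·m₂ = 24
Let M₁ = M/m₁ = 3, M₂ = M/m₂ = 8
Find y₁ ≡ M₁⁻¹ (mod m₁): 3⁻¹ ≡ 3 (mod 8)
Find y₂ ≡ M₂⁻¹ (mod m₂): 8⁻¹ ≡ 2 (mod 3)
x = a₁·M₁·y₁ + a₂·M₂·y₂ = 4·3·3 + 0·8·2 = 36
Reduce mod 24: x ≡ 12
Check: 12 mod 8 = 4 ✓, 12 mod 3 = 0 ✓

x ≡ 12 (mod 24)


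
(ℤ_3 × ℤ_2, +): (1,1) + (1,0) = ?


Operation: componentwise addition mod (3, 2)
(1,1) + (1,0) = ((a₁+b₁) mod 3, (a₂+b₂) mod 2) with a = (1,1), b = (1,0)

(1,1) + (1,0) = (2,1)


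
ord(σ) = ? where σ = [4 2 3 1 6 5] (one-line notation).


Cycle decomposition: (1 4) (5 6)
Cycle lengths: 2, 2
Order = lcm(2, 2) = 2

ord(σ) = 2


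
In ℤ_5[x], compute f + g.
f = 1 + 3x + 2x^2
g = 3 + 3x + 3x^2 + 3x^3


Add coefficients mod 5:
x^0: 1 + 3 = 4 (mod 5)
x^1: 3 + 3 = 1 (mod 5)
x^2: 2 + 3 = 0 (mod 5)
x^3: 0 + 3 = 3 (mod 5)
Result: 4 + x + 3x^3

f + g = 4 + x + 3x^3


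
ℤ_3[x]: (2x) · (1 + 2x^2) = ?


Expand and collect like terms; reduce coefficients mod 3:
x^0: 0·1 = 0 ≡ 0 (mod 3)
x^1: 0·0 + 2·1 = 2 ≡ 2 (mod 3)
x^2: 0·2 + 2·0 = 0 ≡ 0 (mod 3)
x^3: 2·2 = 4 ≡ 1 (mod 3)
Result: 2x + x^3

f · g = 2x + x^3


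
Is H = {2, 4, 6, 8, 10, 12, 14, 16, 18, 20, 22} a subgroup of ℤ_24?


Subgroup test for H = {2, 4, 6, 8, 10, 12, 14, 16, 18, 20, 22} in (ℤ_24, +):
(1) 0 ∈ H? No
(2) Closure: for all a,b ∈ H, (a+b) mod 24 ∈ H? No  [counterexample: 2 + 22 = 0 ∉ H]
(3) Inverses: for all a ∈ H, -a mod 24 ∈ H? Yes

No, H is not a subgroup of ℤ_24


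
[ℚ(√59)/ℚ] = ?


√59 has minimal polynomial x² - 59 (irreducible over ℚ since 59 is squarefree)

[ℚ(√59)/ℚ] = 2


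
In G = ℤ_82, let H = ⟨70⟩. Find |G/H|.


|⟨70⟩| = n / gcd(70, 82) = 82 / 2 = 41
H is normal (ℤ_82 is abelian).
|G/H| = |G| / |H| = 82 / 41 = 2

|G/H| = 2


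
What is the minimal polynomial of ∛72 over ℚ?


∛72 satisfies x³ - 72 = 0, irreducible over ℚ (no rational root; 72 is not a perfect cube)

Minimal polynomial: x³ - 72


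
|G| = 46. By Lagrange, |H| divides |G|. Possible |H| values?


Lagrange's theorem: |H| divides |G|
|G| = 46
Divisors of 46: 1, 2, 23, 46

Possible subgroup orders: {1, 2, 23, 46}


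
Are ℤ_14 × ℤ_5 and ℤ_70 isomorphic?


Comparing ℤ_14 × ℤ_5 and ℤ_70:
gcd(14,5) = 1, so ℤ_14 × ℤ_5 ≅ ℤ_70 (CRT)

Yes, ℤ_14 × ℤ_5 ≅ ℤ_70


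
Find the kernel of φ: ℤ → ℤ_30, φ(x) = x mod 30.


Kernel = preimage of identity
ker(φ) = {x ∈ ℤ : x ≡ 0 (mod 30)} = 30ℤ = {0, ±30, ±60, ...}

ker(φ) = 30ℤ


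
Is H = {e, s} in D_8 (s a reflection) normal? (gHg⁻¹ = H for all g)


H = {e, s} in D_8 (s a reflection)
r·s·r⁻¹ = sr⁻² ≠ s for n ≥ 3, so {e, s} is not closed under conjugation

No, not a normal subgroup


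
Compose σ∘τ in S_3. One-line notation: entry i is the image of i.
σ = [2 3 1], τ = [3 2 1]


σ∘τ: apply τ first, then σ
1 →τ 3 →σ 1
2 →τ 2 →σ 3
3 →τ 1 →σ 2

σ∘τ = [1 3 2]


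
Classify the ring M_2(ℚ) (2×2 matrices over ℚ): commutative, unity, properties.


Matrix multiplication is non-commutative for n ≥ 2; the identity matrix I is the unity; singular matrices give zero divisors, so not an integral domain
Commutative: No
Integral domain: No
Has unity: Yes

M_2(ℚ) (2×2 matrices over ℚ): Commutative=No, Unity=Yes


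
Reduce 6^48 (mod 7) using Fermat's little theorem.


Fermat's little theorem: if p is prime and gcd(a,p)=1, then a^(p-1) ≡ 1 (mod p)
p = 7 is prime, gcd(6,7) = 1
Reduce exponent: 48 mod 6 = 0
So 6^48 ≡ 6^0 (mod 7)
6^0 = 1

6^48 ≡ 1 (mod 7)


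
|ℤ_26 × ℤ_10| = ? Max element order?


|ℤ_26 × ℤ_10| = 26 × 10 = 260
Max element order = lcm(26,10) = 130
Cyclic? No (gcd=2)

|ℤ_26×ℤ_10| = 260, max element order = 130


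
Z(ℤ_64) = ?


Z(G) = {g ∈ G | gx = xg for all x ∈ G}
ℤ_64 is abelian, so Z(G) = G

Z(ℤ_64) = ℤ_64


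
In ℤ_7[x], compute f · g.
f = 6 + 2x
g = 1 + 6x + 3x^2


Expand and collect like terms; reduce coefficients mod 7:
x^0: 6·1 = 6 ≡ 6 (mod 7)
x^1: 6·6 + 2·1 = 38 ≡ 3 (mod 7)
x^2: 6·3 + 2·6 = 30 ≡ 2 (mod 7)
x^3: 2·3 = 6 ≡ 6 (mod 7)
Result: 6 + 3x + 2x^2 + 6x^3

f · g = 6 + 3x + 2x^2 + 6x^3


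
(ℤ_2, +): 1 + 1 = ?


Operation: addition mod 2
1 + 1 = (a + b) mod 2 with a = 1, b = 1

1 + 1 = 0


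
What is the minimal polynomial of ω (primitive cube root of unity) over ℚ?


ω satisfies x² + x + 1 = 0 (the cyclotomic polynomial Φ₃)

Minimal polynomial: x² + x + 1


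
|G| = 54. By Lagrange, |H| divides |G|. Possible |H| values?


Lagrange's theorem: |H| divides |G|
|G| = 54
Divisors of 54: 1, 2, 3, 6, 9, 18, 27, 54

Possible subgroup orders: {1, 2, 3, 6, 9, 18, 27, 54}


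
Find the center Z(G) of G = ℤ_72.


Z(G) = {g ∈ G | gx = xg for all x ∈ G}
ℤ_72 is abelian, so Z(G) = G

Z(ℤ_72) = ℤ_72


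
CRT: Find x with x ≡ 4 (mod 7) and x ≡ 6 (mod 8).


m₁ = 7, m₂ = 8, gcd = 1, so CRT applies. M = m₁·m₂ = 56
Let M₁ = M/m₁ = 8, M₂ = M/m₂ = 7
Find y₁ ≡ M₁⁻¹ (mod m₁): 8⁻¹ ≡ 1 (mod 7)
Find y₂ ≡ M₂⁻¹ (mod m₂): 7⁻¹ ≡ 7 (mod 8)
x = a₁·M₁·y₁ + a₂·M₂·y₂ = 4·8·1 + 6·7·7 = 326
Reduce mod 56: x ≡ 46
Check: 46 mod 7 = 4 ✓, 46 mod 8 = 6 ✓

x ≡ 46 (mod 56)


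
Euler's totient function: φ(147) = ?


Factor n: 147 = 3 × 7^2
φ(n) = n · ∏(1 - 1/p) over distinct primes p | n
φ(147) = 147 · (1 - 1/3) · (1 - 1/7) = 84

φ(147) = 84


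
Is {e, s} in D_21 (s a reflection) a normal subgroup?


H = {e, s} in D_21 (s a reflection)
r·s·r⁻¹ = sr⁻² ≠ s for n ≥ 3, so {e, s} is not closed under conjugation

No, not a normal subgroup


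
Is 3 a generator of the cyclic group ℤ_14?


g generates ℤ_n iff gcd(g, n) = 1
gcd(3, 14) = 1
Since gcd = 1, 3 is a generator.

Yes, 3 generates ℤ_14


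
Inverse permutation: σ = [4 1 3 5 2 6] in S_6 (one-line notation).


To find σ⁻¹, swap domain and range:
σ(1) = 4 → σ⁻¹(4) = 1
σ(2) = 1 → σ⁻¹(1) = 2
σ(3) = 3 → σ⁻¹(3) = 3
σ(4) = 5 → σ⁻¹(5) = 4
σ(5) = 2 → σ⁻¹(2) = 5
σ(6) = 6 → σ⁻¹(6) = 6

σ⁻¹ = [2 5 3 1 4 6]


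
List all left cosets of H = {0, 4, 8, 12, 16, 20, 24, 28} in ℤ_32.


H = {0, 4, 8, 12, 16, 20, 24, 28}, |H| = 8
Number of cosets = |G|/|H| = 32/8 = 4
0 + H = {0, 4, 8, 12, 16, 20, 24, 28}
1 + H = {1, 5, 9, 13, 17, 21, 25, 29}
2 + H = {2, 6, 10, 14, 18, 22, 26, 30}
3 + H = {3, 7, 11, 15, 19, 23, 27, 31}

Cosets: 0+H={0,4,8,12,16,20,24,28}; 1+H={1,5,9,13,17,21,25,29}; 2+H={2,6,10,14,18,22,26,30}; 3+H={3,7,11,15,19,23,27,31}


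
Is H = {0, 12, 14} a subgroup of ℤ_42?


Subgroup test for H = {0, 12, 14} in (ℤ_42, +):
(1) 0 ∈ H? Yes
(2) Closure: for all a,b ∈ H, (a+b) mod 42 ∈ H? No  [counterexample: 12 + 12 = 24 ∉ H]
(3) Inverses: for all a ∈ H, -a mod 42 ∈ H? No

No, H is not a subgroup of ℤ_42


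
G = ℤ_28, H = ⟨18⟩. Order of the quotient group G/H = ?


|⟨18⟩| = n / gcd(18, 28) = 28 / 2 = 14
H is normal (ℤ_28 is abelian).
|G/H| = |G| / |H| = 28 / 14 = 2

|G/H| = 2


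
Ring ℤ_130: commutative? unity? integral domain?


ℤ_130 is a commutative ring with unity 1; 130 = 2×65 is composite, so 2·65 ≡ 0 gives zero divisors (not an integral domain)
Commutative: Yes
Integral domain: No
Has unity: Yes

ℤ_130: Commutative=Yes, Unity=Yes


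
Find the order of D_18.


|D_n| = 2n (n rotations and n reflections)
|D_18| = 2×18 = 36

|D_18| = 36


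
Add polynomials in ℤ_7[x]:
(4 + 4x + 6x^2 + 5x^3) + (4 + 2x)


Add coefficients mod 7:
x^0: 4 + 4 = 1 (mod 7)
x^1: 4 + 2 = 6 (mod 7)
x^2: 6 + 0 = 6 (mod 7)
x^3: 5 + 0 = 5 (mod 7)
Result: 1 + 6x + 6x^2 + 5x^3

f + g = 1 + 6x + 6x^2 + 5x^3


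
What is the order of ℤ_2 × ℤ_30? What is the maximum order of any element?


|ℤ_2 × ℤ_30| = 2 × 30 = 60
Max element order = lcm(2,30) = 30
Cyclic? No (gcd=2)

|ℤ_2×ℤ_30| = 60, max element order = 30


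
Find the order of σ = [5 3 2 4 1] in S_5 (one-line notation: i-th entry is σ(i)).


Cycle decomposition: (1 5) (2 3)
Cycle lengths: 2, 2
Order = lcm(2, 2) = 2

ord(σ) = 2


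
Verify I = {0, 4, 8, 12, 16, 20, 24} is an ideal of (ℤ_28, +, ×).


Check ideal conditions for I = {0, 4, 8, 12, 16, 20, 24} in ℤ_28:
(1) I is an additive subgroup? Yes
(2) For r ∈ ℤ_28 and a ∈ I: r·a ∈ I? Yes

Yes, I is an ideal of ℤ_28


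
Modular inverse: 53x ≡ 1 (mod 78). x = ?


Use the extended Euclidean algorithm to write 1 = 53·s + 78·t; then s mod 78 is the inverse.
Euclidean algorithm:
  53 = 0·78 + 53
  78 = 1·53 + 25
  53 = 2·25 + 3
  25 = 8·3 + 1
  3 = 3·1 + 0
gcd(53,78) = 1
Back-substitution gives: 53·(-25) + 78·(17) = 1
So 53⁻¹ ≡ -25 ≡ 53 (mod 78)
Check: 53 × 53 = 2809 ≡ 1 (mod 78) ✓

53⁻¹ ≡ 53 (mod 78)


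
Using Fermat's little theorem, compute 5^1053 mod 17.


Fermat's little theorem: if p is prime and gcd(a,p)=1, then a^(p-1) ≡ 1 (mod p)
p = 17 is prime, gcd(5,17) = 1
Reduce exponent: 1053 mod 16 = 13
So 5^1053 ≡ 5^13 (mod 17)
5^13 mod 17 = 3

5^1053 ≡ 3 (mod 17)


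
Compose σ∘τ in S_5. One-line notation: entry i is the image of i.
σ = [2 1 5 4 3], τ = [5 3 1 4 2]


σ∘τ: apply τ first, then σ
1 →τ 5 →σ 3
2 →τ 3 →σ 5
3 →τ 1 →σ 2
4 →τ 4 →σ 4
5 →τ 2 →σ 1

σ∘τ = [3 5 2 4 1]


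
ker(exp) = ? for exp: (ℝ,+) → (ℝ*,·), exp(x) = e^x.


Kernel = preimage of identity
ker(exp) = {x ∈ ℝ | e^x = 1} = {0}

ker(exp) = {0}


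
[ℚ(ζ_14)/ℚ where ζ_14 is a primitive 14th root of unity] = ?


[ℚ(ζ_n):ℚ] = deg Φ_n(x) = φ(n). Here φ(14) = 6

[ℚ(ζ_14)/ℚ where ζ_14 is a primitive 14th root of unity] = 6


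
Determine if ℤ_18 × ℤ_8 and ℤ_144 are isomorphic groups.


Comparing ℤ_18 × ℤ_8 and ℤ_144:
gcd(18,8) = 2 ≠ 1. Max element order in ℤ_18×ℤ_8 is lcm(18,8) = 72 < 144, so it has no element of order 144

No, ℤ_18 × ℤ_8 ≇ ℤ_144


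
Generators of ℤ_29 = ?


g generates ℤ_n iff gcd(g,n) = 1
Prime factors of 29: 29
Generators are g ∈ {1,...,28} not divisible by any of these primes.
Generators: {1, 2, 3, 4, 5, 6, 7, 8, 9, 10, 11, 12, 13, 14, 15, 16, 17, 18, 19, 20, 21, 22, 23, 24, 25, 26, 27, 28}
Number of generators = φ(29) = 28

Generators of ℤ_29 = {1, 2, 3, 4, 5, 6, 7, 8, 9, 10, 11, 12, 13, 14, 15, 16, 17, 18, 19, 20, 21, 22, 23, 24, 25, 26, 27, 28}


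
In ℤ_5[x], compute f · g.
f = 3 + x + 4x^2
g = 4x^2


Expand and collect like terms; reduce coefficients mod 5:
x^0: 3·0 = 0 ≡ 0 (mod 5)
x^1: 3·0 + 1·0 = 0 ≡ 0 (mod 5)
x^2: 3·4 + 1·0 + 4·0 = 12 ≡ 2 (mod 5)
x^3: 1·4 + 4·0 = 4 ≡ 4 (mod 5)
x^4: 4·4 = 16 ≡ 1 (mod 5)
Result: 2x^2 + 4x^3 + x^4

f · g = 2x^2 + 4x^3 + x^4


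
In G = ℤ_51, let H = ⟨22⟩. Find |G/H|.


|⟨22⟩| = n / gcd(22, 51) = 51 / 1 = 51
H is normal (ℤ_51 is abelian).
|G/H| = |G| / |H| = 51 / 51 = 1

|G/H| = 1


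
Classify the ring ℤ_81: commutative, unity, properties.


ℤ_81 is a commutative ring with unity 1; 81 = 3×27 is composite, so 3·27 ≡ 0 gives zero divisors (not an integral domain)
Commutative: Yes
Integral domain: No
Has unity: Yes

ℤ_81: Commutative=Yes, Unity=Yes


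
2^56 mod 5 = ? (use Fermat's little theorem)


Fermat's little theorem: if p is prime and gcd(a,p)=1, then a^(p-1) ≡ 1 (mod p)
p = 5 is prime, gcd(2,5) = 1
Reduce exponent: 56 mod 4 = 0
So 2^56 ≡ 2^0 (mod 5)
2^0 = 1

2^56 ≡ 1 (mod 5)


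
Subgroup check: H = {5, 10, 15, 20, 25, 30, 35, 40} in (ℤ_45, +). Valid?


Subgroup test for H = {5, 10, 15, 20, 25, 30, 35, 40} in (ℤ_45, +):
(1) 0 ∈ H? No
(2) Closure: for all a,b ∈ H, (a+b) mod 45 ∈ H? No  [counterexample: 5 + 40 = 0 ∉ H]
(3) Inverses: for all a ∈ H, -a mod 45 ∈ H? Yes

No, H is not a subgroup of ℤ_45


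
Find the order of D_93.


|D_n| = 2n (n rotations and n reflections)
|D_93| = 2×93 = 186

|D_93| = 186


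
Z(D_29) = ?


Z(G) = {g ∈ G | gx = xg for all x ∈ G}
For odd n, Z(D_n) = {e}: no nontrivial rotation commutes with all reflections

Z(D_29) = {e}


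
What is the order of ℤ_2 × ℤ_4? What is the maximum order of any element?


|ℤ_2 × ℤ_4| = 2 × 4 = 8
Max element order = lcm(2,4) = 4
Cyclic? No (gcd=2)

|ℤ_2×ℤ_4| = 8, max element order = 4


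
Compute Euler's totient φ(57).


Factor n: 57 = 3 × 19
φ(n) = n · ∏(1 - 1/p) over distinct primes p | n
φ(57) = 57 · (1 - 1/3) · (1 - 1/19) = 36

φ(57) = 36


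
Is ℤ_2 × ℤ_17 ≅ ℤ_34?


Comparing ℤ_2 × ℤ_17 and ℤ_34:
gcd(2,17) = 1, so ℤ_2 × ℤ_17 ≅ ℤ_34 (CRT)

Yes, ℤ_2 × ℤ_17 ≅ ℤ_34


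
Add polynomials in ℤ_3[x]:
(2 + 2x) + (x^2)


Add coefficients mod 3:
x^0: 2 + 0 = 2 (mod 3)
x^1: 2 + 0 = 2 (mod 3)
x^2: 0 + 1 = 1 (mod 3)
Result: 2 + 2x + x^2

f + g = 2 + 2x + x^2


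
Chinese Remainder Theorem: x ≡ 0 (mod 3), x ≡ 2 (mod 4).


m₁ = 3, m₂ = 4, gcd = 1, so CRT applies. M = m₁·m₂ = 12
Let M₁ = M/m₁ = 4, M₂ = M/m₂ = 3
Find y₁ ≡ M₁⁻¹ (mod m₁): 4⁻¹ ≡ 1 (mod 3)
Find y₂ ≡ M₂⁻¹ (mod m₂): 3⁻¹ ≡ 3 (mod 4)
x = a₁·M₁·y₁ + a₂·M₂·y₂ = 0·4·1 + 2·3·3 = 18
Reduce mod 12: x ≡ 6
Check: 6 mod 3 = 0 ✓, 6 mod 4 = 2 ✓

x ≡ 6 (mod 12)


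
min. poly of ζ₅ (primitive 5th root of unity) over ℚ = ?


ζ₅ is a root of Φ₅(x) = x⁴ + x³ + x² + x + 1, irreducible over ℚ

Minimal polynomial: x⁴ + x³ + x² + x + 1


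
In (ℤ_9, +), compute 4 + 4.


Operation: addition mod 9
4 + 4 = (a + b) mod 9 with a = 4, b = 4

4 + 4 = 8


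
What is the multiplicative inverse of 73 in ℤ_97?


Use the extended Euclidean algorithm to write 1 = 73·s + 97·t; then s mod 97 is the inverse.
Euclidean algorithm:
  73 = 0·97 + 73
  97 = 1·73 + 24
  73 = 3·24 + 1
  24 = 24·1 + 0
gcd(73,97) = 1
Back-substitution gives: 73·(4) + 97·(-3) = 1
So 73⁻¹ ≡ 4 ≡ 4 (mod 97)
Check: 73 × 4 = 292 ≡ 1 (mod 97) ✓

73⁻¹ ≡ 4 (mod 97)


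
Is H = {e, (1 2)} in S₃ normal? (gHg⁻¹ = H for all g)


H = {e, (1 2)} in S₃
(1 3)(1 2)(1 3)⁻¹ = (2 3) ∉ {e, (1 2)}, so it is not normal

No, not a normal subgroup


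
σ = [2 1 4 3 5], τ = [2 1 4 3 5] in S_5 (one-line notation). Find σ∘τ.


σ∘τ: apply τ first, then σ
1 →τ 2 →σ 1
2 →τ 1 →σ 2
3 →τ 4 →σ 3
4 →τ 3 →σ 4
5 →τ 5 →σ 5

σ∘τ = [1 2 3 4 5]


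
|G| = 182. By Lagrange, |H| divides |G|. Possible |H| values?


Lagrange's theorem: |H| divides |G|
|G| = 182
Divisors of 182: 1, 2, 7, 13, 14, 26, 91, 182

Possible subgroup orders: {1, 2, 7, 13, 14, 26, 91, 182}


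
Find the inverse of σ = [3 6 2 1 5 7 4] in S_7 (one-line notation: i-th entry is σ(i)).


To find σ⁻¹, swap domain and range:
σ(1) = 3 → σ⁻¹(3) = 1
σ(2) = 6 → σ⁻¹(6) = 2
σ(3) = 2 → σ⁻¹(2) = 3
σ(4) = 1 → σ⁻¹(1) = 4
σ(5) = 5 → σ⁻¹(5) = 5
σ(6) = 7 → σ⁻¹(7) = 6
σ(7) = 4 → σ⁻¹(4) = 7

σ⁻¹ = [4 3 1 7 5 2 6]


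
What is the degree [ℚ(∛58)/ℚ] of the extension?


∛58 has minimal polynomial x³ - 58 (irreducible over ℚ since 58 is not a perfect cube)

[ℚ(∛58)/ℚ] = 3


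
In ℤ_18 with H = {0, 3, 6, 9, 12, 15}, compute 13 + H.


13 + H = {13 + h (mod 18) : h ∈ H}
13+0=13, 13+3=16, 13+6=1, 13+9=4, 13+12=7, 13+15=10
13 + H = {1, 4, 7, 10, 13, 16} = 1 + H

13 + H = {1, 4, 7, 10, 13, 16}


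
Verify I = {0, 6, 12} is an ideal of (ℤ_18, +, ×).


Check ideal conditions for I = {0, 6, 12} in ℤ_18:
(1) I is an additive subgroup? Yes
(2) For r ∈ ℤ_18 and a ∈ I: r·a ∈ I? Yes

Yes, I is an ideal of ℤ_18


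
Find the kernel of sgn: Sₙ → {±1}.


Kernel = preimage of identity
ker(sgn) = even permutations = Aₙ

ker(sgn) = Aₙ


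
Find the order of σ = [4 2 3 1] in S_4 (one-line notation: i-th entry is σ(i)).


Cycle decomposition: (1 4)
Cycle lengths: 2
Order = lcm(2) = 2

ord(σ) = 2


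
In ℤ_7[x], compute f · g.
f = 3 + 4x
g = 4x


Expand and collect like terms; reduce coefficients mod 7:
x^0: 3·0 = 0 ≡ 0 (mod 7)
x^1: 3·4 + 4·0 = 12 ≡ 5 (mod 7)
x^2: 4·4 = 16 ≡ 2 (mod 7)
Result: 5x + 2x^2

f · g = 5x + 2x^2


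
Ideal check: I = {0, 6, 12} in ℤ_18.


Check ideal conditions for I = {0, 6, 12} in ℤ_18:
(1) I is an additive subgroup? Yes
(2) For r ∈ ℤ_18 and a ∈ I: r·a ∈ I? Yes

Yes, I is an ideal of ℤ_18


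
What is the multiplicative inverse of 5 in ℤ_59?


Use the extended Euclidean algorithm to write 1 = 5·s + 59·t; then s mod 59 is the inverse.
Euclidean algorithm:
  5 = 0·59 + 5
  59 = 11·5 + 4
  5 = 1·4 + 1
  4 = 4·1 + 0
gcd(5,59) = 1
Back-substitution gives: 5·(12) + 59·(-1) = 1
So 5⁻¹ ≡ 12 ≡ 12 (mod 59)
Check: 5 × 12 = 60 ≡ 1 (mod 59) ✓

5⁻¹ ≡ 12 (mod 59)


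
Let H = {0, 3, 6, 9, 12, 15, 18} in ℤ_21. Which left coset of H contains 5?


5 + H = {5 + h (mod 21) : h ∈ H}
5+0=5, 5+3=8, 5+6=11, 5+9=14, 5+12=17, 5+15=20, 5+18=2
5 + H = {2, 5, 8, 11, 14, 17, 20} = 2 + H

5 + H = {2, 5, 8, 11, 14, 17, 20}


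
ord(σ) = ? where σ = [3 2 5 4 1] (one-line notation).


Cycle decomposition: (1 3 5)
Cycle lengths: 3
Order = lcm(3) = 3

ord(σ) = 3


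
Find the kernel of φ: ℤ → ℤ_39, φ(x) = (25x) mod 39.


Kernel = preimage of identity
ker(φ) = {x ∈ ℤ : 25x ≡ 0 (mod 39)}. gcd(25,39) = 1, so 25x ≡ 0 (mod 39) ⟺ x ≡ 0 (mod 39/1 = 39). Hence ker(φ) = 39ℤ

ker(φ) = 39ℤ


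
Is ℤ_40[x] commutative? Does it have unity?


ℤ_40 has zero divisors (2·20 ≡ 0), and these lift to constant zero divisors in ℤ_40[x]; so not an integral domain
Commutative: Yes
Integral domain: No
Has unity: Yes

ℤ_40[x]: Commutative=Yes, Unity=Yes


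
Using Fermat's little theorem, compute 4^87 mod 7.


Fermat's little theorem: if p is prime and gcd(a,p)=1, then a^(p-1) ≡ 1 (mod p)
p = 7 is prime, gcd(4,7) = 1
Reduce exponent: 87 mod 6 = 3
So 4^87 ≡ 4^3 (mod 7)
4^3 mod 7 = 1

4^87 ≡ 1 (mod 7)


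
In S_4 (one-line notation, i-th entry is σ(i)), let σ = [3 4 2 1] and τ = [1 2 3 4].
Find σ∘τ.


σ∘τ: apply τ first, then σ
1 →τ 1 →σ 3
2 →τ 2 →σ 4
3 →τ 3 →σ 2
4 →τ 4 →σ 1

σ∘τ = [3 4 2 1]


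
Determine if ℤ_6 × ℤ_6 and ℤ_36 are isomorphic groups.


Comparing ℤ_6 × ℤ_6 and ℤ_36:
gcd(6,6) = 6 ≠ 1. Max element order in ℤ_6×ℤ_6 is lcm(6,6) = 6 < 36, so it has no element of order 36

No, ℤ_6 × ℤ_6 ≇ ℤ_36


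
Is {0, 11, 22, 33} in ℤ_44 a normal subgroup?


H = {0, 11, 22, 33} in ℤ_44
ℤ_44 is abelian; every subgroup of an abelian group is normal

Yes, normal subgroup


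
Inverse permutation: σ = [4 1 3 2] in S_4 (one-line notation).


To find σ⁻¹, swap domain and range:
σ(1) = 4 → σ⁻¹(4) = 1
σ(2) = 1 → σ⁻¹(1) = 2
σ(3) = 3 → σ⁻¹(3) = 3
σ(4) = 2 → σ⁻¹(2) = 4

σ⁻¹ = [2 4 3 1]


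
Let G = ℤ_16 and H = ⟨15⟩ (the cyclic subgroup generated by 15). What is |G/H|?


|⟨15⟩| = n / gcd(15, 16) = 16 / 1 = 16
H is normal (ℤ_16 is abelian).
|G/H| = |G| / |H| = 16 / 16 = 1

|G/H| = 1


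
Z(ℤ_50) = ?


Z(G) = {g ∈ G | gx = xg for all x ∈ G}
ℤ_50 is abelian, so Z(G) = G

Z(ℤ_50) = ℤ_50


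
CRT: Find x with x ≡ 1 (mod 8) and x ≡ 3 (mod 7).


m₁ = 8, m₂ = 7, gcd = 1, so CRT applies. M = m₁·m₂ = 56
Let M₁ = M/m₁ = 7, M₂ = M/m₂ = 8
Find y₁ ≡ M₁⁻¹ (mod m₁): 7⁻¹ ≡ 7 (mod 8)
Find y₂ ≡ M₂⁻¹ (mod m₂): 8⁻¹ ≡ 1 (mod 7)
x = a₁·M₁·y₁ + a₂·M₂·y₂ = 1·7·7 + 3·8·1 = 73
Reduce mod 56: x ≡ 17
Check: 17 mod 8 = 1 ✓, 17 mod 7 = 3 ✓

x ≡ 17 (mod 56)
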